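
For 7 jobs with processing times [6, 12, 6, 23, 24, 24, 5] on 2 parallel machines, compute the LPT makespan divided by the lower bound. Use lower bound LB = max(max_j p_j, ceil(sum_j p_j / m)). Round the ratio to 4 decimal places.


LPT order: [24, 24, 23, 12, 6, 6, 5]
Machine loads after assignment: [52, 48]
LPT makespan = 52
Lower bound = max(max_job, ceil(total/2)) = max(24, 50) = 50
Ratio = 52 / 50 = 1.04

1.04


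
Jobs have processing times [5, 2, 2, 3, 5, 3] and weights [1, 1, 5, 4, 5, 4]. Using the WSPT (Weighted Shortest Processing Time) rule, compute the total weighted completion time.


Compute p/w ratios and sort ascending (WSPT): [(2, 5), (3, 4), (3, 4), (5, 5), (2, 1), (5, 1)]
Compute weighted completion times:
  Job (p=2,w=5): C=2, w*C=5*2=10
  Job (p=3,w=4): C=5, w*C=4*5=20
  Job (p=3,w=4): C=8, w*C=4*8=32
  Job (p=5,w=5): C=13, w*C=5*13=65
  Job (p=2,w=1): C=15, w*C=1*15=15
  Job (p=5,w=1): C=20, w*C=1*20=20
Total weighted completion time = 162

162


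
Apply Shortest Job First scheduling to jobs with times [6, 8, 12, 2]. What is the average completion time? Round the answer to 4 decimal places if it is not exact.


SJF order (ascending): [2, 6, 8, 12]
Completion times:
  Job 1: burst=2, C=2
  Job 2: burst=6, C=8
  Job 3: burst=8, C=16
  Job 4: burst=12, C=28
Average completion = 54/4 = 13.5

13.5


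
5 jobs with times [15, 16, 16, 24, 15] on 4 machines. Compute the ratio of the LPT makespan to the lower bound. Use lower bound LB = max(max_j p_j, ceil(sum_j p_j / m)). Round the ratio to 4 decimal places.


LPT order: [24, 16, 16, 15, 15]
Machine loads after assignment: [24, 16, 16, 30]
LPT makespan = 30
Lower bound = max(max_job, ceil(total/4)) = max(24, 22) = 24
Ratio = 30 / 24 = 1.25

1.25


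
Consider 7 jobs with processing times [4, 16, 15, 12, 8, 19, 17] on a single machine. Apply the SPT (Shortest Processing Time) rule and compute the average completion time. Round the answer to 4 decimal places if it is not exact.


Sort jobs by processing time (SPT order): [4, 8, 12, 15, 16, 17, 19]
Compute completion times sequentially:
  Job 1: processing = 4, completes at 4
  Job 2: processing = 8, completes at 12
  Job 3: processing = 12, completes at 24
  Job 4: processing = 15, completes at 39
  Job 5: processing = 16, completes at 55
  Job 6: processing = 17, completes at 72
  Job 7: processing = 19, completes at 91
Sum of completion times = 297
Average completion time = 297/7 = 42.4286

42.4286


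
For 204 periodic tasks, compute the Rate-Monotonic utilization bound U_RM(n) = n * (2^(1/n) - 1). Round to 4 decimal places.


Compute 2^(1/204) = 1.0034035593
Subtract 1: 1.0034035593 - 1 = 0.0034035593
Multiply by n: 204 * 0.0034035593 = 0.6943260972
Round to 4 dp: 0.6943

0.6943


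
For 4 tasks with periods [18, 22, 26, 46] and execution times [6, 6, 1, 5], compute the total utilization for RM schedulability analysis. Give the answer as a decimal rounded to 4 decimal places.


Compute individual utilizations (exact fractions):
  Task 1: C/T = 6/18 = 1/3 (approx. 0.3333)
  Task 2: C/T = 6/22 = 3/11 (approx. 0.2727)
  Task 3: C/T = 1/26 (approx. 0.0385)
  Task 4: C/T = 5/46 (approx. 0.1087)
Total utilization U = 1/3 + 3/11 + 1/26 + 5/46 = 7432/9867
Rounded to 4 decimal places: U = 0.7532
RM (Liu & Layland) bound for 4 tasks = 0.756828; compare with U = 7432/9867 (approx. 0.753218)
U <= bound, so schedulable by RM sufficient condition.

0.7532


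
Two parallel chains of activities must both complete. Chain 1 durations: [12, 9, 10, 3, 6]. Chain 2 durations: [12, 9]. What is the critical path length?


Path A total = 12 + 9 + 10 + 3 + 6 = 40
Path B total = 12 + 9 = 21
Critical path = longest path = max(40, 21) = 40

40


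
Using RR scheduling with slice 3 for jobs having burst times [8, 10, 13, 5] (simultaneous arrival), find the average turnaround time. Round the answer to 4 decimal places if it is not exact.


Time quantum = 3
Execution trace:
  J1 runs 3 units, time = 3
  J2 runs 3 units, time = 6
  J3 runs 3 units, time = 9
  J4 runs 3 units, time = 12
  J1 runs 3 units, time = 15
  J2 runs 3 units, time = 18
  J3 runs 3 units, time = 21
  J4 runs 2 units, time = 23
  J1 runs 2 units, time = 25
  J2 runs 3 units, time = 28
  J3 runs 3 units, time = 31
  J2 runs 1 units, time = 32
  J3 runs 3 units, time = 35
  J3 runs 1 units, time = 36
Finish times: [25, 32, 36, 23]
Average turnaround = 116/4 = 29.0

29.0


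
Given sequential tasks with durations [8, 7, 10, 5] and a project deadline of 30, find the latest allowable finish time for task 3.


LF(activity 3) = deadline - sum of successor durations
Successors: activities 4 through 4 with durations [5]
Sum of successor durations = 5
LF = 30 - 5 = 25

25


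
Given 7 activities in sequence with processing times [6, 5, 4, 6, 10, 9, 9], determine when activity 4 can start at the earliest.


Activity 4 starts after activities 1 through 3 complete.
Predecessor durations: [6, 5, 4]
ES = 6 + 5 + 4 = 15

15


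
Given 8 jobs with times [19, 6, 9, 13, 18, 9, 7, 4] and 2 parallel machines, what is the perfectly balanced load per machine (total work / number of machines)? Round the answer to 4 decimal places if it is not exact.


Total processing time = 19 + 6 + 9 + 13 + 18 + 9 + 7 + 4 = 85
Number of machines = 2
Ideal balanced load = 85 / 2 = 42.5

42.5


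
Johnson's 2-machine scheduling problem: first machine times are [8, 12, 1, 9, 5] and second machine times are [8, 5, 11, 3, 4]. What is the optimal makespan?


Apply Johnson's rule:
  Group 1 (a <= b): [(3, 1, 11), (1, 8, 8)]
  Group 2 (a > b): [(2, 12, 5), (5, 5, 4), (4, 9, 3)]
Optimal job order: [3, 1, 2, 5, 4]
Schedule:
  Job 3: M1 done at 1, M2 done at 12
  Job 1: M1 done at 9, M2 done at 20
  Job 2: M1 done at 21, M2 done at 26
  Job 5: M1 done at 26, M2 done at 30
  Job 4: M1 done at 35, M2 done at 38
Makespan = 38

38


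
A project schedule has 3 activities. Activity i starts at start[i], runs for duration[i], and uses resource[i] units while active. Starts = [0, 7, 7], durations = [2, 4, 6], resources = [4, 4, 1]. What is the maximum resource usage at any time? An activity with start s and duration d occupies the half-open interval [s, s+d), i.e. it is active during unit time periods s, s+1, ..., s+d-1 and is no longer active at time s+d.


Each activity i is active on [start_i, start_i + duration_i).
Compute total resource usage per time slot:
  t=0: active resources = [4], total = 4
  t=1: active resources = [4], total = 4
  t=2: active resources = [], total = 0
  t=3: active resources = [], total = 0
  t=4: active resources = [], total = 0
  t=5: active resources = [], total = 0
  t=6: active resources = [], total = 0
  t=7: active resources = [4, 1], total = 5
  t=8: active resources = [4, 1], total = 5
  t=9: active resources = [4, 1], total = 5
  t=10: active resources = [4, 1], total = 5
  t=11: active resources = [1], total = 1
  t=12: active resources = [1], total = 1
Peak resource demand = 5

5


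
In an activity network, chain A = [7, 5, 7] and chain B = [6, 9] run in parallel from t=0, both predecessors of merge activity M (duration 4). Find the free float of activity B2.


ES(B2) = sum of predecessors on chain B = 6
EF(B2) = ES + duration = 6 + 9 = 15
Successor of B2 is M. ES(M) = max(sum(A), sum(B)) = max(19, 15) = 19
Free float = ES(successor) - EF(current) = 19 - 15 = 4

4


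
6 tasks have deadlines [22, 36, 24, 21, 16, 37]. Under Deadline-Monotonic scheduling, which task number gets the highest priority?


Sort tasks by relative deadline (ascending):
  Task 5: deadline = 16
  Task 4: deadline = 21
  Task 1: deadline = 22
  Task 3: deadline = 24
  Task 2: deadline = 36
  Task 6: deadline = 37
Priority order (highest first): [5, 4, 1, 3, 2, 6]
Highest priority task = 5

5


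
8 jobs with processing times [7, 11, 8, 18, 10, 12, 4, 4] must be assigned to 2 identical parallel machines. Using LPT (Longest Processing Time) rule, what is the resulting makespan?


Sort jobs in decreasing order (LPT): [18, 12, 11, 10, 8, 7, 4, 4]
Assign each job to the least loaded machine:
  Machine 1: jobs [18, 10, 7, 4], load = 39
  Machine 2: jobs [12, 11, 8, 4], load = 35
Makespan = max load = 39

39


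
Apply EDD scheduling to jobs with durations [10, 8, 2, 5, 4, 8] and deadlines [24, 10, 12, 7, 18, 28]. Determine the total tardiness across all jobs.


Sort by due date (EDD order): [(5, 7), (8, 10), (2, 12), (4, 18), (10, 24), (8, 28)]
Compute completion times and tardiness:
  Job 1: p=5, d=7, C=5, tardiness=max(0,5-7)=0
  Job 2: p=8, d=10, C=13, tardiness=max(0,13-10)=3
  Job 3: p=2, d=12, C=15, tardiness=max(0,15-12)=3
  Job 4: p=4, d=18, C=19, tardiness=max(0,19-18)=1
  Job 5: p=10, d=24, C=29, tardiness=max(0,29-24)=5
  Job 6: p=8, d=28, C=37, tardiness=max(0,37-28)=9
Total tardiness = 21

21


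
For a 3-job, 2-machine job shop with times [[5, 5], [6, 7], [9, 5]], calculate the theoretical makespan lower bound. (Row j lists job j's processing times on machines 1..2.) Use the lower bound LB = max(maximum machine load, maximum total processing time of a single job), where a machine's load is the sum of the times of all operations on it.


Machine loads:
  Machine 1: 5 + 6 + 9 = 20
  Machine 2: 5 + 7 + 5 = 17
Max machine load = 20
Job totals:
  Job 1: 10
  Job 2: 13
  Job 3: 14
Max job total = 14
Lower bound = max(20, 14) = 20

20


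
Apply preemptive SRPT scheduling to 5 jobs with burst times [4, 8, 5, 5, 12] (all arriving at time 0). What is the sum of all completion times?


Since all jobs arrive at t=0, SRPT equals SPT ordering.
SPT order: [4, 5, 5, 8, 12]
Completion times:
  Job 1: p=4, C=4
  Job 2: p=5, C=9
  Job 3: p=5, C=14
  Job 4: p=8, C=22
  Job 5: p=12, C=34
Total completion time = 4 + 9 + 14 + 22 + 34 = 83

83


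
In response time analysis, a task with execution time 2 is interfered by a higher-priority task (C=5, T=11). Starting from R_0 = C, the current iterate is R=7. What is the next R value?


R_next = C + ceil(R_prev / T_hp) * C_hp
ceil(7 / 11) = ceil(0.6364) = 1
Interference = 1 * 5 = 5
R_next = 2 + 5 = 7
R_next = R_prev, so the iteration has converged (response time = 7).

7


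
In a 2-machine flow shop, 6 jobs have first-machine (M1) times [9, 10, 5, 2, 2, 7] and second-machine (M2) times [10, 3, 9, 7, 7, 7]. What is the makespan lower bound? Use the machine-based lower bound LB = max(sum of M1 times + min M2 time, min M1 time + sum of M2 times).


LB1 = sum(M1 times) + min(M2 times) = 35 + 3 = 38
LB2 = min(M1 times) + sum(M2 times) = 2 + 43 = 45
Lower bound = max(LB1, LB2) = max(38, 45) = 45

45


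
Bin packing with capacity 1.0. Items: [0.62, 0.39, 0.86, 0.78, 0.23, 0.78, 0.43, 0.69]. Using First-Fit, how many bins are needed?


Place items sequentially using First-Fit:
  Item 0.62 -> new Bin 1
  Item 0.39 -> new Bin 2
  Item 0.86 -> new Bin 3
  Item 0.78 -> new Bin 4
  Item 0.23 -> Bin 1 (now 0.85)
  Item 0.78 -> new Bin 5
  Item 0.43 -> Bin 2 (now 0.82)
  Item 0.69 -> new Bin 6
Total bins used = 6

6


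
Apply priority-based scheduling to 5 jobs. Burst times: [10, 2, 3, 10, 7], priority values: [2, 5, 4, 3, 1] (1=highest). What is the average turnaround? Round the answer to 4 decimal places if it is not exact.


Sort by priority (ascending = highest first):
Order: [(1, 7), (2, 10), (3, 10), (4, 3), (5, 2)]
Completion times:
  Priority 1, burst=7, C=7
  Priority 2, burst=10, C=17
  Priority 3, burst=10, C=27
  Priority 4, burst=3, C=30
  Priority 5, burst=2, C=32
Average turnaround = 113/5 = 22.6

22.6


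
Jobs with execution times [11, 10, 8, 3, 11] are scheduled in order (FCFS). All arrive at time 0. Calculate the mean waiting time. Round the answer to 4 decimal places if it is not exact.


FCFS order (as given): [11, 10, 8, 3, 11]
Waiting times:
  Job 1: wait = 0
  Job 2: wait = 11
  Job 3: wait = 21
  Job 4: wait = 29
  Job 5: wait = 32
Sum of waiting times = 93
Average waiting time = 93/5 = 18.6

18.6


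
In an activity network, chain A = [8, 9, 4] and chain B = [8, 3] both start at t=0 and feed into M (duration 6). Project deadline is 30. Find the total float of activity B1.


Forward pass: ES(B1) = sum of predecessors on chain B = 0
EF = ES + duration = 0 + 8 = 8
Backward pass: LF(M) = deadline = 30; LS(M) = 30 - 6 = 24
LF(B1) = LS(M) - sum(successors on chain B) = 24 - 3 = 21
LS = LF - duration = 21 - 8 = 13
Total float = LS - ES = 13 - 0 = 13

13


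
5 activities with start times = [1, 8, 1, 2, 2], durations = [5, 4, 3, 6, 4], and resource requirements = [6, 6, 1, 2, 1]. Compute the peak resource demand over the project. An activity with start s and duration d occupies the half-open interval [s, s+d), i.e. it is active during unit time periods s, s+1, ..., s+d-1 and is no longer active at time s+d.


Each activity i is active on [start_i, start_i + duration_i).
Compute total resource usage per time slot:
  t=0: active resources = [], total = 0
  t=1: active resources = [6, 1], total = 7
  t=2: active resources = [6, 1, 2, 1], total = 10
  t=3: active resources = [6, 1, 2, 1], total = 10
  t=4: active resources = [6, 2, 1], total = 9
  t=5: active resources = [6, 2, 1], total = 9
  t=6: active resources = [2], total = 2
  t=7: active resources = [2], total = 2
  t=8: active resources = [6], total = 6
  t=9: active resources = [6], total = 6
  t=10: active resources = [6], total = 6
  t=11: active resources = [6], total = 6
Peak resource demand = 10

10


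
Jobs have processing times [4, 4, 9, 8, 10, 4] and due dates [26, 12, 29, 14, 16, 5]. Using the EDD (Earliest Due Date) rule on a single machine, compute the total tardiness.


Sort by due date (EDD order): [(4, 5), (4, 12), (8, 14), (10, 16), (4, 26), (9, 29)]
Compute completion times and tardiness:
  Job 1: p=4, d=5, C=4, tardiness=max(0,4-5)=0
  Job 2: p=4, d=12, C=8, tardiness=max(0,8-12)=0
  Job 3: p=8, d=14, C=16, tardiness=max(0,16-14)=2
  Job 4: p=10, d=16, C=26, tardiness=max(0,26-16)=10
  Job 5: p=4, d=26, C=30, tardiness=max(0,30-26)=4
  Job 6: p=9, d=29, C=39, tardiness=max(0,39-29)=10
Total tardiness = 26

26


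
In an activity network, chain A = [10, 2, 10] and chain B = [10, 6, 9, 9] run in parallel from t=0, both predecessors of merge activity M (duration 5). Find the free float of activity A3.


ES(A3) = sum of predecessors on chain A = 12
EF(A3) = ES + duration = 12 + 10 = 22
Successor of A3 is M. ES(M) = max(sum(A), sum(B)) = max(22, 34) = 34
Free float = ES(successor) - EF(current) = 34 - 22 = 12

12


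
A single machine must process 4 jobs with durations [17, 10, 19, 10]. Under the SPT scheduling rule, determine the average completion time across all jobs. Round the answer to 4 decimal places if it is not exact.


Sort jobs by processing time (SPT order): [10, 10, 17, 19]
Compute completion times sequentially:
  Job 1: processing = 10, completes at 10
  Job 2: processing = 10, completes at 20
  Job 3: processing = 17, completes at 37
  Job 4: processing = 19, completes at 56
Sum of completion times = 123
Average completion time = 123/4 = 30.75

30.75


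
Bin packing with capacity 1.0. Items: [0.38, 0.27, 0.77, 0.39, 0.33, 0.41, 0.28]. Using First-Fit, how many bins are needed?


Place items sequentially using First-Fit:
  Item 0.38 -> new Bin 1
  Item 0.27 -> Bin 1 (now 0.65)
  Item 0.77 -> new Bin 2
  Item 0.39 -> new Bin 3
  Item 0.33 -> Bin 1 (now 0.98)
  Item 0.41 -> Bin 3 (now 0.8)
  Item 0.28 -> new Bin 4
Total bins used = 4

4


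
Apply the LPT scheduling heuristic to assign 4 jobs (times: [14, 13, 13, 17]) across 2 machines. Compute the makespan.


Sort jobs in decreasing order (LPT): [17, 14, 13, 13]
Assign each job to the least loaded machine:
  Machine 1: jobs [17, 13], load = 30
  Machine 2: jobs [14, 13], load = 27
Makespan = max load = 30

30


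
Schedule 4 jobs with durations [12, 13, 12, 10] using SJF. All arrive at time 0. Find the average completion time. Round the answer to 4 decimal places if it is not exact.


SJF order (ascending): [10, 12, 12, 13]
Completion times:
  Job 1: burst=10, C=10
  Job 2: burst=12, C=22
  Job 3: burst=12, C=34
  Job 4: burst=13, C=47
Average completion = 113/4 = 28.25

28.25


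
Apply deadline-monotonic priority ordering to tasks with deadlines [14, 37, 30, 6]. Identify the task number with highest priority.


Sort tasks by relative deadline (ascending):
  Task 4: deadline = 6
  Task 1: deadline = 14
  Task 3: deadline = 30
  Task 2: deadline = 37
Priority order (highest first): [4, 1, 3, 2]
Highest priority task = 4

4


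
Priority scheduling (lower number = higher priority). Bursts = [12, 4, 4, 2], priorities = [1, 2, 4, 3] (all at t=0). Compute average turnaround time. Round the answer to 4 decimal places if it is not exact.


Sort by priority (ascending = highest first):
Order: [(1, 12), (2, 4), (3, 2), (4, 4)]
Completion times:
  Priority 1, burst=12, C=12
  Priority 2, burst=4, C=16
  Priority 3, burst=2, C=18
  Priority 4, burst=4, C=22
Average turnaround = 68/4 = 17.0

17.0


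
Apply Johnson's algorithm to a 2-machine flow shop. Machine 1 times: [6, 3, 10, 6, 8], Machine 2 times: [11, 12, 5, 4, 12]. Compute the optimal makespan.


Apply Johnson's rule:
  Group 1 (a <= b): [(2, 3, 12), (1, 6, 11), (5, 8, 12)]
  Group 2 (a > b): [(3, 10, 5), (4, 6, 4)]
Optimal job order: [2, 1, 5, 3, 4]
Schedule:
  Job 2: M1 done at 3, M2 done at 15
  Job 1: M1 done at 9, M2 done at 26
  Job 5: M1 done at 17, M2 done at 38
  Job 3: M1 done at 27, M2 done at 43
  Job 4: M1 done at 33, M2 done at 47
Makespan = 47

47


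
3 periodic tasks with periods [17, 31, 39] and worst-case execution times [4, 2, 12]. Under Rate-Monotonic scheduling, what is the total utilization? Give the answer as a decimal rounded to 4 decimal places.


Compute individual utilizations (exact fractions):
  Task 1: C/T = 4/17 (approx. 0.2353)
  Task 2: C/T = 2/31 (approx. 0.0645)
  Task 3: C/T = 12/39 = 4/13 (approx. 0.3077)
Total utilization U = 4/17 + 2/31 + 4/13 = 4162/6851
Rounded to 4 decimal places: U = 0.6075
RM (Liu & Layland) bound for 3 tasks = 0.779763; compare with U = 4162/6851 (approx. 0.607503)
U <= bound, so schedulable by RM sufficient condition.

0.6075


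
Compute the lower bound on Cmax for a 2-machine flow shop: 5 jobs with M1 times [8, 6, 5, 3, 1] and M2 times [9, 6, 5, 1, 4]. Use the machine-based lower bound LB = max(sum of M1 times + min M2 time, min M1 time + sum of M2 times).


LB1 = sum(M1 times) + min(M2 times) = 23 + 1 = 24
LB2 = min(M1 times) + sum(M2 times) = 1 + 25 = 26
Lower bound = max(LB1, LB2) = max(24, 26) = 26

26


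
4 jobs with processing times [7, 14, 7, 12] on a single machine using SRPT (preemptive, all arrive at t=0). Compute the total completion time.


Since all jobs arrive at t=0, SRPT equals SPT ordering.
SPT order: [7, 7, 12, 14]
Completion times:
  Job 1: p=7, C=7
  Job 2: p=7, C=14
  Job 3: p=12, C=26
  Job 4: p=14, C=40
Total completion time = 7 + 14 + 26 + 40 = 87

87


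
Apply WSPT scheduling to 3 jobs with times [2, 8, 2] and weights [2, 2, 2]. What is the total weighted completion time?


Compute p/w ratios and sort ascending (WSPT): [(2, 2), (2, 2), (8, 2)]
Compute weighted completion times:
  Job (p=2,w=2): C=2, w*C=2*2=4
  Job (p=2,w=2): C=4, w*C=2*4=8
  Job (p=8,w=2): C=12, w*C=2*12=24
Total weighted completion time = 36

36


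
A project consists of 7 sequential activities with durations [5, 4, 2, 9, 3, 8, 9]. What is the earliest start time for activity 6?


Activity 6 starts after activities 1 through 5 complete.
Predecessor durations: [5, 4, 2, 9, 3]
ES = 5 + 4 + 2 + 9 + 3 = 23

23


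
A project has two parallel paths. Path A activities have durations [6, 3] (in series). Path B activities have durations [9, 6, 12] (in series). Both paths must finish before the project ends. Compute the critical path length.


Path A total = 6 + 3 = 9
Path B total = 9 + 6 + 12 = 27
Critical path = longest path = max(9, 27) = 27

27


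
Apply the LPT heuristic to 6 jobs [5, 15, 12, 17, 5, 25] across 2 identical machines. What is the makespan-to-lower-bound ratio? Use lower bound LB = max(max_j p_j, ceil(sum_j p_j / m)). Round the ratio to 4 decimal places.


LPT order: [25, 17, 15, 12, 5, 5]
Machine loads after assignment: [42, 37]
LPT makespan = 42
Lower bound = max(max_job, ceil(total/2)) = max(25, 40) = 40
Ratio = 42 / 40 = 1.05

1.05


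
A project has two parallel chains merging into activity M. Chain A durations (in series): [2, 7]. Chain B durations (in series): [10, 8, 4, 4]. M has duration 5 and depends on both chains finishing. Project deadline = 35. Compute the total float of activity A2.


Forward pass: ES(A2) = sum of predecessors on chain A = 2
EF = ES + duration = 2 + 7 = 9
Backward pass: LF(M) = deadline = 35; LS(M) = 35 - 5 = 30
LF(A2) = LS(M) - sum(successors on chain A) = 30 - 0 = 30
LS = LF - duration = 30 - 7 = 23
Total float = LS - ES = 23 - 2 = 21

21


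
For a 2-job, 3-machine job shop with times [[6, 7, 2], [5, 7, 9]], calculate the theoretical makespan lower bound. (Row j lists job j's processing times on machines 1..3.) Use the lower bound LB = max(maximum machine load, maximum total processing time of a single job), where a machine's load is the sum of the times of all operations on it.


Machine loads:
  Machine 1: 6 + 5 = 11
  Machine 2: 7 + 7 = 14
  Machine 3: 2 + 9 = 11
Max machine load = 14
Job totals:
  Job 1: 15
  Job 2: 21
Max job total = 21
Lower bound = max(14, 21) = 21

21


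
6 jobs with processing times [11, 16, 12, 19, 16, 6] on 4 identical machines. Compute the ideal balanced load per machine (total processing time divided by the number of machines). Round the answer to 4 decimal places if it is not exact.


Total processing time = 11 + 16 + 12 + 19 + 16 + 6 = 80
Number of machines = 4
Ideal balanced load = 80 / 4 = 20.0

20.0


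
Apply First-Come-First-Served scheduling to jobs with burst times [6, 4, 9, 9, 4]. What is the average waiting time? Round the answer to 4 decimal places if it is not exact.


FCFS order (as given): [6, 4, 9, 9, 4]
Waiting times:
  Job 1: wait = 0
  Job 2: wait = 6
  Job 3: wait = 10
  Job 4: wait = 19
  Job 5: wait = 28
Sum of waiting times = 63
Average waiting time = 63/5 = 12.6

12.6


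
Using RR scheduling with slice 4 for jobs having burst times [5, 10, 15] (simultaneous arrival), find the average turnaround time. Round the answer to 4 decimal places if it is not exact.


Time quantum = 4
Execution trace:
  J1 runs 4 units, time = 4
  J2 runs 4 units, time = 8
  J3 runs 4 units, time = 12
  J1 runs 1 units, time = 13
  J2 runs 4 units, time = 17
  J3 runs 4 units, time = 21
  J2 runs 2 units, time = 23
  J3 runs 4 units, time = 27
  J3 runs 3 units, time = 30
Finish times: [13, 23, 30]
Average turnaround = 66/3 = 22.0

22.0


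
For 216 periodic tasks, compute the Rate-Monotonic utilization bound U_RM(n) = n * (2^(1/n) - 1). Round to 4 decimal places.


Compute 2^(1/216) = 1.0032141691
Subtract 1: 1.0032141691 - 1 = 0.0032141691
Multiply by n: 216 * 0.0032141691 = 0.6942605256
Round to 4 dp: 0.6943

0.6943


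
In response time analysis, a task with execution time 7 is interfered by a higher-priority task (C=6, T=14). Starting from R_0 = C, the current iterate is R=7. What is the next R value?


R_next = C + ceil(R_prev / T_hp) * C_hp
ceil(7 / 14) = ceil(0.5) = 1
Interference = 1 * 6 = 6
R_next = 7 + 6 = 13

13


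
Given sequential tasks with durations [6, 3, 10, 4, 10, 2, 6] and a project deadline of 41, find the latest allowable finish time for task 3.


LF(activity 3) = deadline - sum of successor durations
Successors: activities 4 through 7 with durations [4, 10, 2, 6]
Sum of successor durations = 22
LF = 41 - 22 = 19

19


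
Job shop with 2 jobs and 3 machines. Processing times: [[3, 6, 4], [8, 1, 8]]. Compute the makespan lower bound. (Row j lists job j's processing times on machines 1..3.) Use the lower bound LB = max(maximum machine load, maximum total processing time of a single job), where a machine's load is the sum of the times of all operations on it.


Machine loads:
  Machine 1: 3 + 8 = 11
  Machine 2: 6 + 1 = 7
  Machine 3: 4 + 8 = 12
Max machine load = 12
Job totals:
  Job 1: 13
  Job 2: 17
Max job total = 17
Lower bound = max(12, 17) = 17

17


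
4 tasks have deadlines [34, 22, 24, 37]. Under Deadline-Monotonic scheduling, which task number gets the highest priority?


Sort tasks by relative deadline (ascending):
  Task 2: deadline = 22
  Task 3: deadline = 24
  Task 1: deadline = 34
  Task 4: deadline = 37
Priority order (highest first): [2, 3, 1, 4]
Highest priority task = 2

2


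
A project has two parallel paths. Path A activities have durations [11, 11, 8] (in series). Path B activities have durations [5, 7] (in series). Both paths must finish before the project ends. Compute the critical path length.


Path A total = 11 + 11 + 8 = 30
Path B total = 5 + 7 = 12
Critical path = longest path = max(30, 12) = 30

30


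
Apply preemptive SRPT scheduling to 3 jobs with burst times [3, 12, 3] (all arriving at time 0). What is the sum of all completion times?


Since all jobs arrive at t=0, SRPT equals SPT ordering.
SPT order: [3, 3, 12]
Completion times:
  Job 1: p=3, C=3
  Job 2: p=3, C=6
  Job 3: p=12, C=18
Total completion time = 3 + 6 + 18 = 27

27


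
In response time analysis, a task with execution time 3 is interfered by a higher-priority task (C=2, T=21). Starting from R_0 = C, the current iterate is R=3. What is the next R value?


R_next = C + ceil(R_prev / T_hp) * C_hp
ceil(3 / 21) = ceil(0.1429) = 1
Interference = 1 * 2 = 2
R_next = 3 + 2 = 5

5


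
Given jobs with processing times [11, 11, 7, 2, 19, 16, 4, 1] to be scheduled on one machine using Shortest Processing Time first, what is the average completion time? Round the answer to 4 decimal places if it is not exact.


Sort jobs by processing time (SPT order): [1, 2, 4, 7, 11, 11, 16, 19]
Compute completion times sequentially:
  Job 1: processing = 1, completes at 1
  Job 2: processing = 2, completes at 3
  Job 3: processing = 4, completes at 7
  Job 4: processing = 7, completes at 14
  Job 5: processing = 11, completes at 25
  Job 6: processing = 11, completes at 36
  Job 7: processing = 16, completes at 52
  Job 8: processing = 19, completes at 71
Sum of completion times = 209
Average completion time = 209/8 = 26.125

26.125


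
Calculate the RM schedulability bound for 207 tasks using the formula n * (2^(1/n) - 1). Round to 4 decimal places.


Compute 2^(1/207) = 1.0033541497
Subtract 1: 1.0033541497 - 1 = 0.0033541497
Multiply by n: 207 * 0.0033541497 = 0.6943089879
Round to 4 dp: 0.6943

0.6943


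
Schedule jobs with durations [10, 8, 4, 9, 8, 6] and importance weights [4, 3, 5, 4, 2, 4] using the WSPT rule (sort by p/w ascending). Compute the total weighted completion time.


Compute p/w ratios and sort ascending (WSPT): [(4, 5), (6, 4), (9, 4), (10, 4), (8, 3), (8, 2)]
Compute weighted completion times:
  Job (p=4,w=5): C=4, w*C=5*4=20
  Job (p=6,w=4): C=10, w*C=4*10=40
  Job (p=9,w=4): C=19, w*C=4*19=76
  Job (p=10,w=4): C=29, w*C=4*29=116
  Job (p=8,w=3): C=37, w*C=3*37=111
  Job (p=8,w=2): C=45, w*C=2*45=90
Total weighted completion time = 453

453


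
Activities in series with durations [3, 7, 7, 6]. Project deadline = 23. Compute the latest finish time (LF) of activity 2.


LF(activity 2) = deadline - sum of successor durations
Successors: activities 3 through 4 with durations [7, 6]
Sum of successor durations = 13
LF = 23 - 13 = 10

10


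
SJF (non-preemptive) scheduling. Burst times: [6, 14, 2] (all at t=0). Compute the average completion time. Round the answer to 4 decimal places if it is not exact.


SJF order (ascending): [2, 6, 14]
Completion times:
  Job 1: burst=2, C=2
  Job 2: burst=6, C=8
  Job 3: burst=14, C=22
Average completion = 32/3 = 10.6667

10.6667


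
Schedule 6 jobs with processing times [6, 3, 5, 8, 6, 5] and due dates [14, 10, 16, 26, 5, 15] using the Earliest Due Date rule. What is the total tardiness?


Sort by due date (EDD order): [(6, 5), (3, 10), (6, 14), (5, 15), (5, 16), (8, 26)]
Compute completion times and tardiness:
  Job 1: p=6, d=5, C=6, tardiness=max(0,6-5)=1
  Job 2: p=3, d=10, C=9, tardiness=max(0,9-10)=0
  Job 3: p=6, d=14, C=15, tardiness=max(0,15-14)=1
  Job 4: p=5, d=15, C=20, tardiness=max(0,20-15)=5
  Job 5: p=5, d=16, C=25, tardiness=max(0,25-16)=9
  Job 6: p=8, d=26, C=33, tardiness=max(0,33-26)=7
Total tardiness = 23

23


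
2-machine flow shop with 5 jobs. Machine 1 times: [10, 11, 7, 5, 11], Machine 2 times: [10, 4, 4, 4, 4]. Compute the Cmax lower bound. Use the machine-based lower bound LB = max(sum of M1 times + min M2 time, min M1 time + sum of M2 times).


LB1 = sum(M1 times) + min(M2 times) = 44 + 4 = 48
LB2 = min(M1 times) + sum(M2 times) = 5 + 26 = 31
Lower bound = max(LB1, LB2) = max(48, 31) = 48

48


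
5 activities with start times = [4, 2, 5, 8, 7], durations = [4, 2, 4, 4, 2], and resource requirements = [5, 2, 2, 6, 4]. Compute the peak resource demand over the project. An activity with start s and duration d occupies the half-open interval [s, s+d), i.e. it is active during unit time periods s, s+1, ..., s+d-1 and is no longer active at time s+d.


Each activity i is active on [start_i, start_i + duration_i).
Compute total resource usage per time slot:
  t=0: active resources = [], total = 0
  t=1: active resources = [], total = 0
  t=2: active resources = [2], total = 2
  t=3: active resources = [2], total = 2
  t=4: active resources = [5], total = 5
  t=5: active resources = [5, 2], total = 7
  t=6: active resources = [5, 2], total = 7
  t=7: active resources = [5, 2, 4], total = 11
  t=8: active resources = [2, 6, 4], total = 12
  t=9: active resources = [6], total = 6
  t=10: active resources = [6], total = 6
  t=11: active resources = [6], total = 6
Peak resource demand = 12

12


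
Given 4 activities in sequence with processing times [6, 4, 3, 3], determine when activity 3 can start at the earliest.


Activity 3 starts after activities 1 through 2 complete.
Predecessor durations: [6, 4]
ES = 6 + 4 = 10

10


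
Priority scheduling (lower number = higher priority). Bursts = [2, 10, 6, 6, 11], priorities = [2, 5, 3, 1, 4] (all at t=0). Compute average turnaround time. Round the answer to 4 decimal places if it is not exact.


Sort by priority (ascending = highest first):
Order: [(1, 6), (2, 2), (3, 6), (4, 11), (5, 10)]
Completion times:
  Priority 1, burst=6, C=6
  Priority 2, burst=2, C=8
  Priority 3, burst=6, C=14
  Priority 4, burst=11, C=25
  Priority 5, burst=10, C=35
Average turnaround = 88/5 = 17.6

17.6


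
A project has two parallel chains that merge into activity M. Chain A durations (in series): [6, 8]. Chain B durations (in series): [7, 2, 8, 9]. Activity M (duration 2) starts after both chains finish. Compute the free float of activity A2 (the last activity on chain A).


ES(A2) = sum of predecessors on chain A = 6
EF(A2) = ES + duration = 6 + 8 = 14
Successor of A2 is M. ES(M) = max(sum(A), sum(B)) = max(14, 26) = 26
Free float = ES(successor) - EF(current) = 26 - 14 = 12

12


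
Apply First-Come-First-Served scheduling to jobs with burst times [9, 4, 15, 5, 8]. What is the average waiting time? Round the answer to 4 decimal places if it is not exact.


FCFS order (as given): [9, 4, 15, 5, 8]
Waiting times:
  Job 1: wait = 0
  Job 2: wait = 9
  Job 3: wait = 13
  Job 4: wait = 28
  Job 5: wait = 33
Sum of waiting times = 83
Average waiting time = 83/5 = 16.6

16.6


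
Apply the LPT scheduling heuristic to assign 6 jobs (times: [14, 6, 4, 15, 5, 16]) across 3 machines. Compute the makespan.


Sort jobs in decreasing order (LPT): [16, 15, 14, 6, 5, 4]
Assign each job to the least loaded machine:
  Machine 1: jobs [16, 4], load = 20
  Machine 2: jobs [15, 5], load = 20
  Machine 3: jobs [14, 6], load = 20
Makespan = max load = 20

20


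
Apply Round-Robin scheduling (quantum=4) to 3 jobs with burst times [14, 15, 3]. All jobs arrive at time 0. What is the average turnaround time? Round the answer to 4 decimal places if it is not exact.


Time quantum = 4
Execution trace:
  J1 runs 4 units, time = 4
  J2 runs 4 units, time = 8
  J3 runs 3 units, time = 11
  J1 runs 4 units, time = 15
  J2 runs 4 units, time = 19
  J1 runs 4 units, time = 23
  J2 runs 4 units, time = 27
  J1 runs 2 units, time = 29
  J2 runs 3 units, time = 32
Finish times: [29, 32, 11]
Average turnaround = 72/3 = 24.0

24.0


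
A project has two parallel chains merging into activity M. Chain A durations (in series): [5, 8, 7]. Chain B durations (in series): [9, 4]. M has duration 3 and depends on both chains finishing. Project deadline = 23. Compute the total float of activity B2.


Forward pass: ES(B2) = sum of predecessors on chain B = 9
EF = ES + duration = 9 + 4 = 13
Backward pass: LF(M) = deadline = 23; LS(M) = 23 - 3 = 20
LF(B2) = LS(M) - sum(successors on chain B) = 20 - 0 = 20
LS = LF - duration = 20 - 4 = 16
Total float = LS - ES = 16 - 9 = 7

7


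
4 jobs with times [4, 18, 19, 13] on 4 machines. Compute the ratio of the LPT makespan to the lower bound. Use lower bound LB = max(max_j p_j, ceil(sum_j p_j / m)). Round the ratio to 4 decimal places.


LPT order: [19, 18, 13, 4]
Machine loads after assignment: [19, 18, 13, 4]
LPT makespan = 19
Lower bound = max(max_job, ceil(total/4)) = max(19, 14) = 19
Ratio = 19 / 19 = 1.0

1.0


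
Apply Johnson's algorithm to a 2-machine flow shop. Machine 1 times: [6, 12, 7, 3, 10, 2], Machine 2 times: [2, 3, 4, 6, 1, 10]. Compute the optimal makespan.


Apply Johnson's rule:
  Group 1 (a <= b): [(6, 2, 10), (4, 3, 6)]
  Group 2 (a > b): [(3, 7, 4), (2, 12, 3), (1, 6, 2), (5, 10, 1)]
Optimal job order: [6, 4, 3, 2, 1, 5]
Schedule:
  Job 6: M1 done at 2, M2 done at 12
  Job 4: M1 done at 5, M2 done at 18
  Job 3: M1 done at 12, M2 done at 22
  Job 2: M1 done at 24, M2 done at 27
  Job 1: M1 done at 30, M2 done at 32
  Job 5: M1 done at 40, M2 done at 41
Makespan = 41

41


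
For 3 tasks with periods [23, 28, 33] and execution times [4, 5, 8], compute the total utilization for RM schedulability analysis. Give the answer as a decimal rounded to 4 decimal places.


Compute individual utilizations (exact fractions):
  Task 1: C/T = 4/23 (approx. 0.1739)
  Task 2: C/T = 5/28 (approx. 0.1786)
  Task 3: C/T = 8/33 (approx. 0.2424)
Total utilization U = 4/23 + 5/28 + 8/33 = 12643/21252
Rounded to 4 decimal places: U = 0.5949
RM (Liu & Layland) bound for 3 tasks = 0.779763; compare with U = 12643/21252 (approx. 0.594909)
U <= bound, so schedulable by RM sufficient condition.

0.5949


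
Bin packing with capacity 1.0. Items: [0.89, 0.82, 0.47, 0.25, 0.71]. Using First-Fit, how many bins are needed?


Place items sequentially using First-Fit:
  Item 0.89 -> new Bin 1
  Item 0.82 -> new Bin 2
  Item 0.47 -> new Bin 3
  Item 0.25 -> Bin 3 (now 0.72)
  Item 0.71 -> new Bin 4
Total bins used = 4

4


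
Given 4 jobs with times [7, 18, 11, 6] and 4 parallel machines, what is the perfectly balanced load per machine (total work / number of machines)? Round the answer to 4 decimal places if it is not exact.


Total processing time = 7 + 18 + 11 + 6 = 42
Number of machines = 4
Ideal balanced load = 42 / 4 = 10.5

10.5


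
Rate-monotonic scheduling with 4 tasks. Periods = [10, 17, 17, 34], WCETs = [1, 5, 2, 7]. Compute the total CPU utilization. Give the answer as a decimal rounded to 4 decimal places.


Compute individual utilizations (exact fractions):
  Task 1: C/T = 1/10 (approx. 0.1)
  Task 2: C/T = 5/17 (approx. 0.2941)
  Task 3: C/T = 2/17 (approx. 0.1176)
  Task 4: C/T = 7/34 (approx. 0.2059)
Total utilization U = 1/10 + 5/17 + 2/17 + 7/34 = 61/85
Rounded to 4 decimal places: U = 0.7176
RM (Liu & Layland) bound for 4 tasks = 0.756828; compare with U = 61/85 (approx. 0.717647)
U <= bound, so schedulable by RM sufficient condition.

0.7176


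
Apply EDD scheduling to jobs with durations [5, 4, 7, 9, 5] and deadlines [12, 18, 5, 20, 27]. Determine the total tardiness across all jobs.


Sort by due date (EDD order): [(7, 5), (5, 12), (4, 18), (9, 20), (5, 27)]
Compute completion times and tardiness:
  Job 1: p=7, d=5, C=7, tardiness=max(0,7-5)=2
  Job 2: p=5, d=12, C=12, tardiness=max(0,12-12)=0
  Job 3: p=4, d=18, C=16, tardiness=max(0,16-18)=0
  Job 4: p=9, d=20, C=25, tardiness=max(0,25-20)=5
  Job 5: p=5, d=27, C=30, tardiness=max(0,30-27)=3
Total tardiness = 10

10


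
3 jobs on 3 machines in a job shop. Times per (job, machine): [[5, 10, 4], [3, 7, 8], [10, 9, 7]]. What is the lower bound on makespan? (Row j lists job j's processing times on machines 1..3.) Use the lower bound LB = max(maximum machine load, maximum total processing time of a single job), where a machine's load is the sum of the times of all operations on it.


Machine loads:
  Machine 1: 5 + 3 + 10 = 18
  Machine 2: 10 + 7 + 9 = 26
  Machine 3: 4 + 8 + 7 = 19
Max machine load = 26
Job totals:
  Job 1: 19
  Job 2: 18
  Job 3: 26
Max job total = 26
Lower bound = max(26, 26) = 26

26


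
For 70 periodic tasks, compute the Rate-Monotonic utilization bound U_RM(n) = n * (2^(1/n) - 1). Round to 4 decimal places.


Compute 2^(1/70) = 1.0099512906
Subtract 1: 1.0099512906 - 1 = 0.0099512906
Multiply by n: 70 * 0.0099512906 = 0.6965903420
Round to 4 dp: 0.6966

0.6966


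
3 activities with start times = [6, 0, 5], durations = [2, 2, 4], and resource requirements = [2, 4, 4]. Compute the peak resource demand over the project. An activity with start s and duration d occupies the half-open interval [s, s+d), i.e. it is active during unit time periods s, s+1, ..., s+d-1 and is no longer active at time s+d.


Each activity i is active on [start_i, start_i + duration_i).
Compute total resource usage per time slot:
  t=0: active resources = [4], total = 4
  t=1: active resources = [4], total = 4
  t=2: active resources = [], total = 0
  t=3: active resources = [], total = 0
  t=4: active resources = [], total = 0
  t=5: active resources = [4], total = 4
  t=6: active resources = [2, 4], total = 6
  t=7: active resources = [2, 4], total = 6
  t=8: active resources = [4], total = 4
Peak resource demand = 6

6


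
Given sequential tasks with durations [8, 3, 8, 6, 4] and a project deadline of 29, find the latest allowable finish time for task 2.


LF(activity 2) = deadline - sum of successor durations
Successors: activities 3 through 5 with durations [8, 6, 4]
Sum of successor durations = 18
LF = 29 - 18 = 11

11


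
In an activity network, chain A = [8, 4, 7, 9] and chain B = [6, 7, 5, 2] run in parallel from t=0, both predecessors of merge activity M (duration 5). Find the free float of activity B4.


ES(B4) = sum of predecessors on chain B = 18
EF(B4) = ES + duration = 18 + 2 = 20
Successor of B4 is M. ES(M) = max(sum(A), sum(B)) = max(28, 20) = 28
Free float = ES(successor) - EF(current) = 28 - 20 = 8

8


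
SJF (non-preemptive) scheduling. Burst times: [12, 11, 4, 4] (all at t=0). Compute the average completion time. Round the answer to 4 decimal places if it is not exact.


SJF order (ascending): [4, 4, 11, 12]
Completion times:
  Job 1: burst=4, C=4
  Job 2: burst=4, C=8
  Job 3: burst=11, C=19
  Job 4: burst=12, C=31
Average completion = 62/4 = 15.5

15.5


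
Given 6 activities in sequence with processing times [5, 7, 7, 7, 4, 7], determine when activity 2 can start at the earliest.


Activity 2 starts after activities 1 through 1 complete.
Predecessor durations: [5]
ES = 5 = 5

5


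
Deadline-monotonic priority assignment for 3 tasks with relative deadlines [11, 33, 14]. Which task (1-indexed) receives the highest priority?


Sort tasks by relative deadline (ascending):
  Task 1: deadline = 11
  Task 3: deadline = 14
  Task 2: deadline = 33
Priority order (highest first): [1, 3, 2]
Highest priority task = 1

1


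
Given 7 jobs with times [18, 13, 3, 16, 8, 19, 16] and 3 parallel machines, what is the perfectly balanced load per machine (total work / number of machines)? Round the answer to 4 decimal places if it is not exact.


Total processing time = 18 + 13 + 3 + 16 + 8 + 19 + 16 = 93
Number of machines = 3
Ideal balanced load = 93 / 3 = 31.0

31.0
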